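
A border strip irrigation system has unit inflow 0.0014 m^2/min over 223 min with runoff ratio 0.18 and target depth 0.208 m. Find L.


L = q*t/((1+r)*Z)
L = 0.0014*223/((1+0.18)*0.208)
L = 0.3122/0.24544

1.2720 m


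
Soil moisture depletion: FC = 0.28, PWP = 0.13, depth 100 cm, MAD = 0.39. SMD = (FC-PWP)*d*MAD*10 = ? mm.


SMD = (FC - PWP) * d * MAD * 10
SMD = (0.28 - 0.13) * 100 * 0.39 * 10
SMD = 0.1500 * 100 * 0.39 * 10

58.5000 mm


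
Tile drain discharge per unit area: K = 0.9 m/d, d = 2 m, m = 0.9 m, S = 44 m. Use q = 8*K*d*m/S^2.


q = 8*K*d*m/S^2
q = 8*0.9*2*0.9/44^2
q = 12.9600 / 1936

0.0067 m/d


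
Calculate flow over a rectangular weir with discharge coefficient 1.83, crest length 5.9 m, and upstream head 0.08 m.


Q = C * L * H^(3/2) = 1.83 * 5.9 * 0.08^1.5 = 1.83 * 5.9 * 0.022627

0.2443 m^3/s


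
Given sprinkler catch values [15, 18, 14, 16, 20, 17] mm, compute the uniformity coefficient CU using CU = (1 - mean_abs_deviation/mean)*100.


mean = 16.666667 mm
MAD = 1.666667 mm
CU = (1 - 1.666667/16.666667)*100

90.0000 %


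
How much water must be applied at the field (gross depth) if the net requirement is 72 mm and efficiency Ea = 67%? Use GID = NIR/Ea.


Ea = 67% = 0.67
GID = NIR / Ea = 72 / 0.67 = 107.4627 mm

107.4627 mm


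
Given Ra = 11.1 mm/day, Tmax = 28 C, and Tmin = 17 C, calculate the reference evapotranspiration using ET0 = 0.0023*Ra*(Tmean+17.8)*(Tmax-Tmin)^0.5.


Tmean = (Tmax + Tmin)/2 = (28 + 17)/2 = 22.5
ET0 = 0.0023 * 11.1 * (22.5 + 17.8) * sqrt(28 - 17)
ET0 = 0.0023 * 11.1 * 40.3 * 3.316625

3.4123 mm/day


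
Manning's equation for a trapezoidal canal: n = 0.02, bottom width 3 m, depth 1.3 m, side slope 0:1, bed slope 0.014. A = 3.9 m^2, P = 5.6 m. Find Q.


R = A/P = 3.9/5.6 = 0.696429
Q = (1/0.02) * 3.9 * 0.696429^(2/3) * 0.014^0.5

18.1280 m^3/s


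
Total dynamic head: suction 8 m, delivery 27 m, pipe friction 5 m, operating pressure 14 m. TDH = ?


TDH = Hs + Hd + hf + Hp = 8 + 27 + 5 + 14 = 54

54 m


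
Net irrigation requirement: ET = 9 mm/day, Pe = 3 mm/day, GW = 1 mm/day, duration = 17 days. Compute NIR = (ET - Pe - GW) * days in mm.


Daily deficit = ET - Pe - GW = 9 - 3 - 1 = 5 mm/day
NIR = 5 * 17 = 85 mm

85.0000 mm


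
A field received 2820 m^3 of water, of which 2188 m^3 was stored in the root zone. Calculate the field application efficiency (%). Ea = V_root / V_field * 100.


Ea = V_root / V_field * 100 = 2188 / 2820 * 100 = 77.5887%

77.5887 %


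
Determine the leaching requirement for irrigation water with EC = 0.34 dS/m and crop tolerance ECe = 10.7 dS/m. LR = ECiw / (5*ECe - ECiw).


LR = ECiw / (5*ECe - ECiw)
LR = 0.34 / (5*10.7 - 0.34)
LR = 0.34 / 53.1600

0.0064


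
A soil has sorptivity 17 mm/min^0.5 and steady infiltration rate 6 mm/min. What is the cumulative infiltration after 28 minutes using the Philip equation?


F = S*sqrt(t) + A*t
F = 17*sqrt(28) + 6*28
F = 17*5.291503 + 168

257.9556 mm


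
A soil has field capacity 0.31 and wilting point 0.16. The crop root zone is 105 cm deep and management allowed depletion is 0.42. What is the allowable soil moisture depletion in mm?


SMD = (FC - PWP) * d * MAD * 10
SMD = (0.31 - 0.16) * 105 * 0.42 * 10
SMD = 0.1500 * 105 * 0.42 * 10

66.1500 mm


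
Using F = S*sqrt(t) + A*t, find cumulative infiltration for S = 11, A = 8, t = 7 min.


F = S*sqrt(t) + A*t
F = 11*sqrt(7) + 8*7
F = 11*2.645751 + 56

85.1033 mm


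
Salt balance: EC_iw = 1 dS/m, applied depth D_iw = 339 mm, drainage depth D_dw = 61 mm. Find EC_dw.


EC_dw = EC_iw * D_iw / D_dw
EC_dw = 1 * 339 / 61
EC_dw = 339 / 61

5.5574 dS/m


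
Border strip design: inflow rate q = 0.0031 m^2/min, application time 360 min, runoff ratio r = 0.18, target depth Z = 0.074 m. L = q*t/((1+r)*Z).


L = q*t/((1+r)*Z)
L = 0.0031*360/((1+0.18)*0.074)
L = 1.116/0.08732

12.7806 m


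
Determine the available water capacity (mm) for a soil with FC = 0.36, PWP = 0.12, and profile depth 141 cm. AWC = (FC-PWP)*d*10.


AWC = (FC - PWP) * d * 10
AWC = (0.36 - 0.12) * 141 * 10
AWC = 0.2400 * 141 * 10

338.4000 mm


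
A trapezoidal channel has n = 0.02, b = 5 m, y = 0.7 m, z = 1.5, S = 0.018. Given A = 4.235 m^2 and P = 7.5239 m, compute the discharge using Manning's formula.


R = A/P = 4.235/7.5239 = 0.562873
Q = (1/0.02) * 4.235 * 0.562873^(2/3) * 0.018^0.5

19.3672 m^3/s


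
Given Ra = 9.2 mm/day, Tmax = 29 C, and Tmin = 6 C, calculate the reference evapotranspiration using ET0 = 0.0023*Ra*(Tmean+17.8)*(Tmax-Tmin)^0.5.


Tmean = (Tmax + Tmin)/2 = (29 + 6)/2 = 17.5
ET0 = 0.0023 * 9.2 * (17.5 + 17.8) * sqrt(29 - 6)
ET0 = 0.0023 * 9.2 * 35.3 * 4.795832

3.5822 mm/day


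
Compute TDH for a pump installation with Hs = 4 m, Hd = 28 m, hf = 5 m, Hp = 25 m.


TDH = Hs + Hd + hf + Hp = 4 + 28 + 5 + 25 = 62

62 m


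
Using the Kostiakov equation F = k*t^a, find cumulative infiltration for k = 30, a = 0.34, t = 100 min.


F = k * t^a = 30 * 100^0.34
F = 30 * 4.786301

143.5890 mm


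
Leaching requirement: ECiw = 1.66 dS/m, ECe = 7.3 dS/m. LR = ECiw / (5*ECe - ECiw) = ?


LR = ECiw / (5*ECe - ECiw)
LR = 1.66 / (5*7.3 - 1.66)
LR = 1.66 / 34.8400

0.0476


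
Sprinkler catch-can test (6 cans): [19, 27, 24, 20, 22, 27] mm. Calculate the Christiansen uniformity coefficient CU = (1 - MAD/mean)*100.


mean = 23.166667 mm
MAD = 2.833333 mm
CU = (1 - 2.833333/23.166667)*100

87.7698 %


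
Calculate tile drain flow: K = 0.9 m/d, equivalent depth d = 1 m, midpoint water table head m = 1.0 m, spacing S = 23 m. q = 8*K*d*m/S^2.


q = 8*K*d*m/S^2
q = 8*0.9*1*1.0/23^2
q = 7.2000 / 529

0.0136 m/d


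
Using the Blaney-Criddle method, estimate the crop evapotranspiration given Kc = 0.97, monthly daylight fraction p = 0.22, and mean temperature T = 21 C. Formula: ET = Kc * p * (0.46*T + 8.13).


ET = Kc * p * (0.46*T + 8.13)
ET = 0.97 * 0.22 * (0.46*21 + 8.13)
ET = 0.97 * 0.22 * 17.7900

3.7964 mm/day


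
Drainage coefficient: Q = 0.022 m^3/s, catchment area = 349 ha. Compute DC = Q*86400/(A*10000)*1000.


DC = Q * 86400 / (A * 10000) * 1000
DC = 0.022 * 86400 / (349 * 10000) * 1000
DC = 1900800.0000 / 3490000

0.5446 mm/day


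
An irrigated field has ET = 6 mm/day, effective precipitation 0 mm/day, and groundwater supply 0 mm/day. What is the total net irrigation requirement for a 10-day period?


Daily deficit = ET - Pe - GW = 6 - 0 - 0 = 6 mm/day
NIR = 6 * 10 = 60 mm

60.0000 mm


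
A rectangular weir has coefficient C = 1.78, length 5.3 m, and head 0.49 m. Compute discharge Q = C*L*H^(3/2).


Q = C * L * H^(3/2) = 1.78 * 5.3 * 0.49^1.5 = 1.78 * 5.3 * 0.343000

3.2359 m^3/s


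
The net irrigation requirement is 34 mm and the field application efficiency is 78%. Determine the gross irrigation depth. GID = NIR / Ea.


Ea = 78% = 0.78
GID = NIR / Ea = 34 / 0.78 = 43.5897 mm

43.5897 mm


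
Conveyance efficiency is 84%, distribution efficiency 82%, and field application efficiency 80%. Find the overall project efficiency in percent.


Ec = 0.84, Eb = 0.82, Ea = 0.8
E = 0.84 * 0.82 * 0.8 * 100 = 55.1040%

55.1040 %


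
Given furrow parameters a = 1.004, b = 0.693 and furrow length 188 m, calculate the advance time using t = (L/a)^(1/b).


t = (L/a)^(1/b)
t = (188/1.004)^(1/0.693)
t = 187.250996^(1/0.693)

1901.5656 min


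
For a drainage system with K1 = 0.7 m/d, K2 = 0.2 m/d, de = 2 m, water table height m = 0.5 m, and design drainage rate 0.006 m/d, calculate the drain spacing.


S^2 = 8*K2*de*m/q + 4*K1*m^2/q
S^2 = 8*0.2*2*0.5/0.006 + 4*0.7*0.5^2/0.006
S = sqrt(383.3333)

19.5789 m


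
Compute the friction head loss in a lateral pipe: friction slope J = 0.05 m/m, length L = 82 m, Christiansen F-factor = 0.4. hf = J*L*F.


hf = J * L * F = 0.05 * 82 * 0.4 = 1.6400 m

1.6400 m


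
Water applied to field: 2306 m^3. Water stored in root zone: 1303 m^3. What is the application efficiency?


Ea = V_root / V_field * 100 = 1303 / 2306 * 100 = 56.5048%

56.5048 %


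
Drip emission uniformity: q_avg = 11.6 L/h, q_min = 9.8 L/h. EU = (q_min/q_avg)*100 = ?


EU = (q_min/q_avg)*100 = (9.8/11.6)*100 = 84.4828%

84.4828 %


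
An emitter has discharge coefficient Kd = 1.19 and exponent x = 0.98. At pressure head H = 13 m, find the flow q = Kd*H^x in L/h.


q = Kd * H^x = 1.19 * 13^0.98 = 1.19 * 12.349930

14.6964 L/h


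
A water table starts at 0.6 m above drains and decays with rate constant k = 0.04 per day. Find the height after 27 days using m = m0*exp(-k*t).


m = m0 * exp(-k*t)
m = 0.6 * exp(-0.04 * 27)
m = 0.6 * exp(-1.0800)

0.2038 m


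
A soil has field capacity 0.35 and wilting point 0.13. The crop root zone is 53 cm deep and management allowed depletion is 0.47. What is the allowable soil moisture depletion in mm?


SMD = (FC - PWP) * d * MAD * 10
SMD = (0.35 - 0.13) * 53 * 0.47 * 10
SMD = 0.2200 * 53 * 0.47 * 10

54.8020 mm


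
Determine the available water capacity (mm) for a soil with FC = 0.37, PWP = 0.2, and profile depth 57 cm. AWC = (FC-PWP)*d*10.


AWC = (FC - PWP) * d * 10
AWC = (0.37 - 0.2) * 57 * 10
AWC = 0.1700 * 57 * 10

96.9000 mm


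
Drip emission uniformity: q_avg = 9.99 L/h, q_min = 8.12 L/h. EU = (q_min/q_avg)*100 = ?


EU = (q_min/q_avg)*100 = (8.12/9.99)*100 = 81.2813%

81.2813 %


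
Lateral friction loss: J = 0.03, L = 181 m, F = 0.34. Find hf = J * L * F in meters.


hf = J * L * F = 0.03 * 181 * 0.34 = 1.8462 m

1.8462 m


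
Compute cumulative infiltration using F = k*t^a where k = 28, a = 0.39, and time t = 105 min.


F = k * t^a = 28 * 105^0.39
F = 28 * 6.141350

171.9578 mm


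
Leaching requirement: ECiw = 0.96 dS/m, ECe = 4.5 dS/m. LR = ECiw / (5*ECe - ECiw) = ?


LR = ECiw / (5*ECe - ECiw)
LR = 0.96 / (5*4.5 - 0.96)
LR = 0.96 / 21.5400

0.0446


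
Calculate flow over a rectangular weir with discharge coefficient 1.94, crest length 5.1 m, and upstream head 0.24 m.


Q = C * L * H^(3/2) = 1.94 * 5.1 * 0.24^1.5 = 1.94 * 5.1 * 0.117576

1.1633 m^3/s


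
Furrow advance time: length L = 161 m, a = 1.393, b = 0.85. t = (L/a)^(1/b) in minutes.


t = (L/a)^(1/b)
t = (161/1.393)^(1/0.85)
t = 115.577889^(1/0.85)

267.2462 min


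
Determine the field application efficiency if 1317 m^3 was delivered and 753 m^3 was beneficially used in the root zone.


Ea = V_root / V_field * 100 = 753 / 1317 * 100 = 57.1754%

57.1754 %


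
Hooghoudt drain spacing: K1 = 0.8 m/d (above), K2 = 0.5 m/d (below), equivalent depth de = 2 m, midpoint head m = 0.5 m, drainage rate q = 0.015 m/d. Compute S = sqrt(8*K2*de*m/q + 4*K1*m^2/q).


S^2 = 8*K2*de*m/q + 4*K1*m^2/q
S^2 = 8*0.5*2*0.5/0.015 + 4*0.8*0.5^2/0.015
S = sqrt(320.0000)

17.8885 m


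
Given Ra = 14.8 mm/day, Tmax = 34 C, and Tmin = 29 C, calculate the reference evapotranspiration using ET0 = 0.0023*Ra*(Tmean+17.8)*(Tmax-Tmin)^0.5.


Tmean = (Tmax + Tmin)/2 = (34 + 29)/2 = 31.5
ET0 = 0.0023 * 14.8 * (31.5 + 17.8) * sqrt(34 - 29)
ET0 = 0.0023 * 14.8 * 49.3 * 2.236068

3.7525 mm/day


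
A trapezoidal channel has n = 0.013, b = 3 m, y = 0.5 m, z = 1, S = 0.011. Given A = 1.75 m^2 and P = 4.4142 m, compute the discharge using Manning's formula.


R = A/P = 1.75/4.4142 = 0.396448
Q = (1/0.013) * 1.75 * 0.396448^(2/3) * 0.011^0.5

7.6193 m^3/s


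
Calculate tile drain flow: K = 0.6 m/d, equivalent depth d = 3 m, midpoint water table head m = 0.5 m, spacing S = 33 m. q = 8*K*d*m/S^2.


q = 8*K*d*m/S^2
q = 8*0.6*3*0.5/33^2
q = 7.2000 / 1089

0.0066 m/d


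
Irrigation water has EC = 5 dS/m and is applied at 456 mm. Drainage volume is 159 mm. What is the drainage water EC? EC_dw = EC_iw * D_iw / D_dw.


EC_dw = EC_iw * D_iw / D_dw
EC_dw = 5 * 456 / 159
EC_dw = 2280 / 159

14.3396 dS/m


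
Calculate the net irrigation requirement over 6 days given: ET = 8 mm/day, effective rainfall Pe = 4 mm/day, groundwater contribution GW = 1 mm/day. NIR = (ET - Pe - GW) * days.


Daily deficit = ET - Pe - GW = 8 - 4 - 1 = 3 mm/day
NIR = 3 * 6 = 18 mm

18.0000 mm


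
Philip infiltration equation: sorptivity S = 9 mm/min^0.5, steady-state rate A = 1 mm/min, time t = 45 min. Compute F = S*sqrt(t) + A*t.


F = S*sqrt(t) + A*t
F = 9*sqrt(45) + 1*45
F = 9*6.708204 + 45

105.3738 mm


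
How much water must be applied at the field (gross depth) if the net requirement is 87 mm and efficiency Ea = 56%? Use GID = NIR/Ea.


Ea = 56% = 0.56
GID = NIR / Ea = 87 / 0.56 = 155.3571 mm

155.3571 mm


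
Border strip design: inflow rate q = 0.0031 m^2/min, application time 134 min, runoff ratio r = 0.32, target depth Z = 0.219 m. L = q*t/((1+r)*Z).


L = q*t/((1+r)*Z)
L = 0.0031*134/((1+0.32)*0.219)
L = 0.4154/0.28908

1.4370 m


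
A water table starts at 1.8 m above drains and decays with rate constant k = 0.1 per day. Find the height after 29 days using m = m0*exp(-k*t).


m = m0 * exp(-k*t)
m = 1.8 * exp(-0.1 * 29)
m = 1.8 * exp(-2.9000)

0.0990 m


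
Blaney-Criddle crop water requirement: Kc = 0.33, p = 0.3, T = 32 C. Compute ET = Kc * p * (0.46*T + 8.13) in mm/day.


ET = Kc * p * (0.46*T + 8.13)
ET = 0.33 * 0.3 * (0.46*32 + 8.13)
ET = 0.33 * 0.3 * 22.8500

2.2622 mm/day


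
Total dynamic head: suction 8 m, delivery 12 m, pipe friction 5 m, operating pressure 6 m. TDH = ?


TDH = Hs + Hd + hf + Hp = 8 + 12 + 5 + 6 = 31

31 m


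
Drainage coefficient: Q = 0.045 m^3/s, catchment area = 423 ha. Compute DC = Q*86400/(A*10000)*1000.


DC = Q * 86400 / (A * 10000) * 1000
DC = 0.045 * 86400 / (423 * 10000) * 1000
DC = 3888000.0000 / 4230000

0.9191 mm/day


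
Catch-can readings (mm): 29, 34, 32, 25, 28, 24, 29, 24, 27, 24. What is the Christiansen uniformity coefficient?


mean = 27.600000 mm
MAD = 2.800000 mm
CU = (1 - 2.800000/27.600000)*100

89.8551 %


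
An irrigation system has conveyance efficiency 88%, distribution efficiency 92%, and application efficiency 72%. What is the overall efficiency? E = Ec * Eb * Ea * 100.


Ec = 0.88, Eb = 0.92, Ea = 0.72
E = 0.88 * 0.92 * 0.72 * 100 = 58.2912%

58.2912 %


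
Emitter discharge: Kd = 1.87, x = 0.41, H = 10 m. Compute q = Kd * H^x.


q = Kd * H^x = 1.87 * 10^0.41 = 1.87 * 2.570396

4.8066 L/h


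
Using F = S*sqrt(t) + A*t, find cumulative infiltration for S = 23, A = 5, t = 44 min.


F = S*sqrt(t) + A*t
F = 23*sqrt(44) + 5*44
F = 23*6.633250 + 220

372.5648 mm


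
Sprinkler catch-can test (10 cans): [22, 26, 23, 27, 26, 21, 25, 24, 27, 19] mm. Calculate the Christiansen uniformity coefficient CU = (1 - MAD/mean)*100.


mean = 24.000000 mm
MAD = 2.200000 mm
CU = (1 - 2.200000/24.000000)*100

90.8333 %


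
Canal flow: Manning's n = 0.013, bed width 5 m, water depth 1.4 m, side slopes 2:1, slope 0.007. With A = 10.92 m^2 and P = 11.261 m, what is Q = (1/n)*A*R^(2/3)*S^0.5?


R = A/P = 10.92/11.261 = 0.969718
Q = (1/0.013) * 10.92 * 0.969718^(2/3) * 0.007^0.5

68.8534 m^3/s


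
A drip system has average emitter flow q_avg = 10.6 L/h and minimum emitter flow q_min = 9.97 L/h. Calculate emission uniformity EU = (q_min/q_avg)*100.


EU = (q_min/q_avg)*100 = (9.97/10.6)*100 = 94.0566%

94.0566 %


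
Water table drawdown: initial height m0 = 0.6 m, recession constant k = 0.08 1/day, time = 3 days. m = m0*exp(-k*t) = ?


m = m0 * exp(-k*t)
m = 0.6 * exp(-0.08 * 3)
m = 0.6 * exp(-0.2400)

0.4720 m


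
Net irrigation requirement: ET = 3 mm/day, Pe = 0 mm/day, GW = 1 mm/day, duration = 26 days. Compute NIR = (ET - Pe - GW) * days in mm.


Daily deficit = ET - Pe - GW = 3 - 0 - 1 = 2 mm/day
NIR = 2 * 26 = 52 mm

52.0000 mm


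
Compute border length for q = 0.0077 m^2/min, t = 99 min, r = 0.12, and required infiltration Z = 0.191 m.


L = q*t/((1+r)*Z)
L = 0.0077*99/((1+0.12)*0.191)
L = 0.7623/0.21392

3.5635 m


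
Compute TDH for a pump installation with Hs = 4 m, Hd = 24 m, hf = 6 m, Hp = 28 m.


TDH = Hs + Hd + hf + Hp = 4 + 24 + 6 + 28 = 62

62 m


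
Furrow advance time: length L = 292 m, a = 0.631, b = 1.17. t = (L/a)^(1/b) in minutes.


t = (L/a)^(1/b)
t = (292/0.631)^(1/1.17)
t = 462.757528^(1/1.17)

189.7055 min


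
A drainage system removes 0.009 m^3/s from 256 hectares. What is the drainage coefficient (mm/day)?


DC = Q * 86400 / (A * 10000) * 1000
DC = 0.009 * 86400 / (256 * 10000) * 1000
DC = 777600.0000 / 2560000

0.3037 mm/day


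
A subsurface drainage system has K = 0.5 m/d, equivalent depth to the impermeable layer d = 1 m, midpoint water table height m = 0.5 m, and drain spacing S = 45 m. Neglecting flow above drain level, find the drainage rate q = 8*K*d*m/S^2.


q = 8*K*d*m/S^2
q = 8*0.5*1*0.5/45^2
q = 2.0000 / 2025

9.8765e-04 m/d


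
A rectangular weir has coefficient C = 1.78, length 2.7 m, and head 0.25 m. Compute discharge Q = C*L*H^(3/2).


Q = C * L * H^(3/2) = 1.78 * 2.7 * 0.25^1.5 = 1.78 * 2.7 * 0.125000

0.6008 m^3/s


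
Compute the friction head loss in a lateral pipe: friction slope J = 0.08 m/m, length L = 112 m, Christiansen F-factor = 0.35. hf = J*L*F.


hf = J * L * F = 0.08 * 112 * 0.35 = 3.1360 m

3.1360 m


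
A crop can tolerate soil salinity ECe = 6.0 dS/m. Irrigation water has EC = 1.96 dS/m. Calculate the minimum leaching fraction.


LR = ECiw / (5*ECe - ECiw)
LR = 1.96 / (5*6.0 - 1.96)
LR = 1.96 / 28.0400

0.0699


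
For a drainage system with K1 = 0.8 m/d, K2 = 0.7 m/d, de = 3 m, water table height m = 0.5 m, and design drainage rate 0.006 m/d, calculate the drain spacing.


S^2 = 8*K2*de*m/q + 4*K1*m^2/q
S^2 = 8*0.7*3*0.5/0.006 + 4*0.8*0.5^2/0.006
S = sqrt(1533.3333)

39.1578 m


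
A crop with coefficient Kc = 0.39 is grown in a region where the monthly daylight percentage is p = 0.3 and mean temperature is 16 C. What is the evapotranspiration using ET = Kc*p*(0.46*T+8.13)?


ET = Kc * p * (0.46*T + 8.13)
ET = 0.39 * 0.3 * (0.46*16 + 8.13)
ET = 0.39 * 0.3 * 15.4900

1.8123 mm/day


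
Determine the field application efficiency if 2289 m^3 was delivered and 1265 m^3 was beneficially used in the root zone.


Ea = V_root / V_field * 100 = 1265 / 2289 * 100 = 55.2643%

55.2643 %


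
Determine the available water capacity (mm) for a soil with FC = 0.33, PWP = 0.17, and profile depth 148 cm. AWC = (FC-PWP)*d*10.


AWC = (FC - PWP) * d * 10
AWC = (0.33 - 0.17) * 148 * 10
AWC = 0.1600 * 148 * 10

236.8000 mm


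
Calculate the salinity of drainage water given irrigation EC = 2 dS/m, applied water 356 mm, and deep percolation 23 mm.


EC_dw = EC_iw * D_iw / D_dw
EC_dw = 2 * 356 / 23
EC_dw = 712 / 23

30.9565 dS/m


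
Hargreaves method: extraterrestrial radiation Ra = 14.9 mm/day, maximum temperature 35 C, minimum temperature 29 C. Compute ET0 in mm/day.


Tmean = (Tmax + Tmin)/2 = (35 + 29)/2 = 32.0
ET0 = 0.0023 * 14.9 * (32.0 + 17.8) * sqrt(35 - 29)
ET0 = 0.0023 * 14.9 * 49.8 * 2.449490

4.1804 mm/day


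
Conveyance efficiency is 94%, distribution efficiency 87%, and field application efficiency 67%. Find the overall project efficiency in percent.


Ec = 0.94, Eb = 0.87, Ea = 0.67
E = 0.94 * 0.87 * 0.67 * 100 = 54.7926%

54.7926 %


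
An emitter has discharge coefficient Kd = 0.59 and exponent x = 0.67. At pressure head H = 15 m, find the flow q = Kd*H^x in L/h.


q = Kd * H^x = 0.59 * 15^0.67 = 0.59 * 6.137354

3.6210 L/h


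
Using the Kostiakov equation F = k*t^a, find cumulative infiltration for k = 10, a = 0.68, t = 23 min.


F = k * t^a = 10 * 23^0.68
F = 10 * 8.432861

84.3286 mm


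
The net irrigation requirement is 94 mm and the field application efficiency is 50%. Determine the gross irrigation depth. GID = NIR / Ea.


Ea = 50% = 0.5
GID = NIR / Ea = 94 / 0.5 = 188.0000 mm

188.0000 mm


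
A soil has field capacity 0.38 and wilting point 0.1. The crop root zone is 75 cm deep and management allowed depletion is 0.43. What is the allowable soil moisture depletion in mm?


SMD = (FC - PWP) * d * MAD * 10
SMD = (0.38 - 0.1) * 75 * 0.43 * 10
SMD = 0.2800 * 75 * 0.43 * 10

90.3000 mm


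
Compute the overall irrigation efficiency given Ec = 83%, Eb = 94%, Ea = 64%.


Ec = 0.83, Eb = 0.94, Ea = 0.64
E = 0.83 * 0.94 * 0.64 * 100 = 49.9328%

49.9328 %


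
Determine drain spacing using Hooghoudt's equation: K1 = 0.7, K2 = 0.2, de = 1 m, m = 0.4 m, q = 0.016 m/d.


S^2 = 8*K2*de*m/q + 4*K1*m^2/q
S^2 = 8*0.2*1*0.4/0.016 + 4*0.7*0.4^2/0.016
S = sqrt(68.0000)

8.2462 m


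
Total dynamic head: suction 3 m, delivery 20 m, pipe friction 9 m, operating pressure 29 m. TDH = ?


TDH = Hs + Hd + hf + Hp = 3 + 20 + 9 + 29 = 61

61 m


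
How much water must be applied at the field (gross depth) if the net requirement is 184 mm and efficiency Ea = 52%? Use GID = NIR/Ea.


Ea = 52% = 0.52
GID = NIR / Ea = 184 / 0.52 = 353.8462 mm

353.8462 mm


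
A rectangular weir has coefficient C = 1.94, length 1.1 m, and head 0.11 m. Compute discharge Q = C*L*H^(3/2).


Q = C * L * H^(3/2) = 1.94 * 1.1 * 0.11^1.5 = 1.94 * 1.1 * 0.036483

0.0779 m^3/s


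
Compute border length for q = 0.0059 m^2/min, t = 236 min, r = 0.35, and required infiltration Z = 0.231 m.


L = q*t/((1+r)*Z)
L = 0.0059*236/((1+0.35)*0.231)
L = 1.3924/0.31185

4.4650 m


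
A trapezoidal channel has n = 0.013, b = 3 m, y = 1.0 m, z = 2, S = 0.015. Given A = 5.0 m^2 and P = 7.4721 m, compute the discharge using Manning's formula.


R = A/P = 5.0/7.4721 = 0.669156
Q = (1/0.013) * 5.0 * 0.669156^(2/3) * 0.015^0.5

36.0377 m^3/s


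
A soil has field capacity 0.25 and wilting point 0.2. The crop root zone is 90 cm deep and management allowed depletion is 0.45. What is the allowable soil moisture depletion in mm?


SMD = (FC - PWP) * d * MAD * 10
SMD = (0.25 - 0.2) * 90 * 0.45 * 10
SMD = 0.0500 * 90 * 0.45 * 10

20.2500 mm


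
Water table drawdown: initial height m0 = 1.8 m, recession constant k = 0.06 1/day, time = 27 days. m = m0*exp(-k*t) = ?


m = m0 * exp(-k*t)
m = 1.8 * exp(-0.06 * 27)
m = 1.8 * exp(-1.6200)

0.3562 m


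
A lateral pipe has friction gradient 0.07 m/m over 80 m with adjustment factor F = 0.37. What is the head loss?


hf = J * L * F = 0.07 * 80 * 0.37 = 2.0720 m

2.0720 m


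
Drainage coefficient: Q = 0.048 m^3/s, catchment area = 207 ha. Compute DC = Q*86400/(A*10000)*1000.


DC = Q * 86400 / (A * 10000) * 1000
DC = 0.048 * 86400 / (207 * 10000) * 1000
DC = 4147200.0000 / 2070000

2.0035 mm/day


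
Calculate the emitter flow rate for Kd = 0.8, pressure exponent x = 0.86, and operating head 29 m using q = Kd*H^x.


q = Kd * H^x = 0.8 * 29^0.86 = 0.8 * 18.099321

14.4795 L/h


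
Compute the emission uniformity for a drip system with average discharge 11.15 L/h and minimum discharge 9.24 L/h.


EU = (q_min/q_avg)*100 = (9.24/11.15)*100 = 82.8700%

82.8700 %


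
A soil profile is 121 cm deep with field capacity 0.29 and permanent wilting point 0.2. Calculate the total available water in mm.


AWC = (FC - PWP) * d * 10
AWC = (0.29 - 0.2) * 121 * 10
AWC = 0.0900 * 121 * 10

108.9000 mm


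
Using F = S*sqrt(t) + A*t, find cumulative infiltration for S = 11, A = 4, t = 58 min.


F = S*sqrt(t) + A*t
F = 11*sqrt(58) + 4*58
F = 11*7.615773 + 232

315.7735 mm


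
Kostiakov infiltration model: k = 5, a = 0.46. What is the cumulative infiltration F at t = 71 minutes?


F = k * t^a = 5 * 71^0.46
F = 5 * 7.105241

35.5262 mm


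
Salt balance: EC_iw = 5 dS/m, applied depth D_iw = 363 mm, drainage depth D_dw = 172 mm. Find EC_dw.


EC_dw = EC_iw * D_iw / D_dw
EC_dw = 5 * 363 / 172
EC_dw = 1815 / 172

10.5523 dS/m


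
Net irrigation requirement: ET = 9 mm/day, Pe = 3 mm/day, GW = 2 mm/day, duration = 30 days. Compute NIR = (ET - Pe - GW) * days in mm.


Daily deficit = ET - Pe - GW = 9 - 3 - 2 = 4 mm/day
NIR = 4 * 30 = 120 mm

120.0000 mm


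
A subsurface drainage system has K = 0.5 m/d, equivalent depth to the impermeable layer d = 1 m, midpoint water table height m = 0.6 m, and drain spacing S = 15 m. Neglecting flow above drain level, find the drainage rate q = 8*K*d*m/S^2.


q = 8*K*d*m/S^2
q = 8*0.5*1*0.6/15^2
q = 2.4000 / 225

0.0107 m/d


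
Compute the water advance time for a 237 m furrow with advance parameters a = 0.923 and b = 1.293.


t = (L/a)^(1/b)
t = (237/0.923)^(1/1.293)
t = 256.771398^(1/1.293)

73.0351 min


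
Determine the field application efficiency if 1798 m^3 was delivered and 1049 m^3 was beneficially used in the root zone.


Ea = V_root / V_field * 100 = 1049 / 1798 * 100 = 58.3426%

58.3426 %


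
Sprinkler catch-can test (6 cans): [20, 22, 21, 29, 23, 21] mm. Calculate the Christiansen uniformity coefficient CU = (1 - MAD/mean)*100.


mean = 22.666667 mm
MAD = 2.222222 mm
CU = (1 - 2.222222/22.666667)*100

90.1961 %


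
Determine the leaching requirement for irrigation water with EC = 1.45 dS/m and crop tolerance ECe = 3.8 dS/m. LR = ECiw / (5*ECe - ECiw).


LR = ECiw / (5*ECe - ECiw)
LR = 1.45 / (5*3.8 - 1.45)
LR = 1.45 / 17.5500

0.0826


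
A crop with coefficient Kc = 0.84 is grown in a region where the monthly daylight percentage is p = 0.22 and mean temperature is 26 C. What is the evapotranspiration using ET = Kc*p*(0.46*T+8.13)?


ET = Kc * p * (0.46*T + 8.13)
ET = 0.84 * 0.22 * (0.46*26 + 8.13)
ET = 0.84 * 0.22 * 20.0900

3.7126 mm/day


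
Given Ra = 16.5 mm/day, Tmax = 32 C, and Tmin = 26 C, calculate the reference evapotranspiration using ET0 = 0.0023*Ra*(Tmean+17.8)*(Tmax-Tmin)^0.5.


Tmean = (Tmax + Tmin)/2 = (32 + 26)/2 = 29.0
ET0 = 0.0023 * 16.5 * (29.0 + 17.8) * sqrt(32 - 26)
ET0 = 0.0023 * 16.5 * 46.8 * 2.449490

4.3504 mm/day


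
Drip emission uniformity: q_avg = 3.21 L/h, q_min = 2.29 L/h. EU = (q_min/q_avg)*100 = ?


EU = (q_min/q_avg)*100 = (2.29/3.21)*100 = 71.3396%

71.3396 %


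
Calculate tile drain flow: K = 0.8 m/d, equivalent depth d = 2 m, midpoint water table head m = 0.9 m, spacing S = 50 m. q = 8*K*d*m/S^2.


q = 8*K*d*m/S^2
q = 8*0.8*2*0.9/50^2
q = 11.5200 / 2500

0.0046 m/d


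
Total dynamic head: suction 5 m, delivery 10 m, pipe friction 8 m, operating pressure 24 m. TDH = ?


TDH = Hs + Hd + hf + Hp = 5 + 10 + 8 + 24 = 47

47 m


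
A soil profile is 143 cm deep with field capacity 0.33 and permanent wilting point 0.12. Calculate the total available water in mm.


AWC = (FC - PWP) * d * 10
AWC = (0.33 - 0.12) * 143 * 10
AWC = 0.2100 * 143 * 10

300.3000 mm


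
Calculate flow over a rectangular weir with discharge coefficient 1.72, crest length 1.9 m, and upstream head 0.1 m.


Q = C * L * H^(3/2) = 1.72 * 1.9 * 0.1^1.5 = 1.72 * 1.9 * 0.031623

0.1033 m^3/s


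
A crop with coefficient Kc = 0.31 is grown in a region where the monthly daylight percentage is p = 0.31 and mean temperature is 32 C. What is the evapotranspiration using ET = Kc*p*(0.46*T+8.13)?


ET = Kc * p * (0.46*T + 8.13)
ET = 0.31 * 0.31 * (0.46*32 + 8.13)
ET = 0.31 * 0.31 * 22.8500

2.1959 mm/day


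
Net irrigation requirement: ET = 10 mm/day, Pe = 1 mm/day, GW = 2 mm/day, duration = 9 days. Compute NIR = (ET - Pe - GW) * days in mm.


Daily deficit = ET - Pe - GW = 10 - 1 - 2 = 7 mm/day
NIR = 7 * 9 = 63 mm

63.0000 mm


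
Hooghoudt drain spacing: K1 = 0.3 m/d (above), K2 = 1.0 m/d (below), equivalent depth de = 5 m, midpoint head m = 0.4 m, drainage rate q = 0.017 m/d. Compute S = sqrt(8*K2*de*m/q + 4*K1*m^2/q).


S^2 = 8*K2*de*m/q + 4*K1*m^2/q
S^2 = 8*1.0*5*0.4/0.017 + 4*0.3*0.4^2/0.017
S = sqrt(952.4706)

30.8621 m


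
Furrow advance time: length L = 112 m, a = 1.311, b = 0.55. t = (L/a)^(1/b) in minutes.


t = (L/a)^(1/b)
t = (112/1.311)^(1/0.55)
t = 85.430969^(1/0.55)

3251.0817 min


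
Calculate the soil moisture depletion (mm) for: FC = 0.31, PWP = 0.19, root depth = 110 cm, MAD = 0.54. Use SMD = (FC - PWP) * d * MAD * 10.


SMD = (FC - PWP) * d * MAD * 10
SMD = (0.31 - 0.19) * 110 * 0.54 * 10
SMD = 0.1200 * 110 * 0.54 * 10

71.2800 mm


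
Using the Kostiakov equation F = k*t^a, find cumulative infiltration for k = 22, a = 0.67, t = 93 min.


F = k * t^a = 22 * 93^0.67
F = 22 * 20.839322

458.4651 mm


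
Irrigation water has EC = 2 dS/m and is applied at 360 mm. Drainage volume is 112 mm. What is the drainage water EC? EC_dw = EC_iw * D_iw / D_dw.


EC_dw = EC_iw * D_iw / D_dw
EC_dw = 2 * 360 / 112
EC_dw = 720 / 112

6.4286 dS/m


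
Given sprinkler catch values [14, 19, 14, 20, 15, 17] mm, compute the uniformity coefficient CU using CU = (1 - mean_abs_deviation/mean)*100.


mean = 16.500000 mm
MAD = 2.166667 mm
CU = (1 - 2.166667/16.500000)*100

86.8687 %


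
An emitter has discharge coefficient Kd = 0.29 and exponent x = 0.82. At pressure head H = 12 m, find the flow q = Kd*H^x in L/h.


q = Kd * H^x = 0.29 * 12^0.82 = 0.29 * 7.672354

2.2250 L/h


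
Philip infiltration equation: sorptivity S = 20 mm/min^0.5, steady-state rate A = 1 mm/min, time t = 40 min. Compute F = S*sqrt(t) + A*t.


F = S*sqrt(t) + A*t
F = 20*sqrt(40) + 1*40
F = 20*6.324555 + 40

166.4911 mm


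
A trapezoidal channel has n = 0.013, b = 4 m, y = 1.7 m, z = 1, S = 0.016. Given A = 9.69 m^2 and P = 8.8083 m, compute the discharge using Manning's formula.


R = A/P = 9.69/8.8083 = 1.100099
Q = (1/0.013) * 9.69 * 1.100099^(2/3) * 0.016^0.5

100.4758 m^3/s


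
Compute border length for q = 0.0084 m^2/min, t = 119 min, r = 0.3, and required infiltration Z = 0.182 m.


L = q*t/((1+r)*Z)
L = 0.0084*119/((1+0.3)*0.182)
L = 0.9996/0.2366

4.2249 m


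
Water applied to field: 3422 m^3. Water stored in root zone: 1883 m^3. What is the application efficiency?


Ea = V_root / V_field * 100 = 1883 / 3422 * 100 = 55.0263%

55.0263 %


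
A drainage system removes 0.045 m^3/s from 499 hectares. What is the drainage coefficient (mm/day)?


DC = Q * 86400 / (A * 10000) * 1000
DC = 0.045 * 86400 / (499 * 10000) * 1000
DC = 3888000.0000 / 4990000

0.7792 mm/day


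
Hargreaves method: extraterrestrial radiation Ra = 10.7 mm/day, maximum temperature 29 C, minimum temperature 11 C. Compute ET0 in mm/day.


Tmean = (Tmax + Tmin)/2 = (29 + 11)/2 = 20.0
ET0 = 0.0023 * 10.7 * (20.0 + 17.8) * sqrt(29 - 11)
ET0 = 0.0023 * 10.7 * 37.8 * 4.242641

3.9468 mm/day


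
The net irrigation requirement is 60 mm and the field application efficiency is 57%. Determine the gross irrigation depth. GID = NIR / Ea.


Ea = 57% = 0.57
GID = NIR / Ea = 60 / 0.57 = 105.2632 mm

105.2632 mm


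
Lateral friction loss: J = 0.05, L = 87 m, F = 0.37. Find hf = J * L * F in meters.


hf = J * L * F = 0.05 * 87 * 0.37 = 1.6095 m

1.6095 m


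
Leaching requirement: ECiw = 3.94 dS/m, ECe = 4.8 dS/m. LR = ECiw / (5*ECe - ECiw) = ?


LR = ECiw / (5*ECe - ECiw)
LR = 3.94 / (5*4.8 - 3.94)
LR = 3.94 / 20.0600

0.1964


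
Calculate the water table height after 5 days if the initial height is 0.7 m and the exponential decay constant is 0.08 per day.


m = m0 * exp(-k*t)
m = 0.7 * exp(-0.08 * 5)
m = 0.7 * exp(-0.4000)

0.4692 m


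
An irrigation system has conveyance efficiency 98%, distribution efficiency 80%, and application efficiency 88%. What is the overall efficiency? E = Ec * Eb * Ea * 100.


Ec = 0.98, Eb = 0.8, Ea = 0.88
E = 0.98 * 0.8 * 0.88 * 100 = 68.9920%

68.9920 %


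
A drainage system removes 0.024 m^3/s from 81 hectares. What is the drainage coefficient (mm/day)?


DC = Q * 86400 / (A * 10000) * 1000
DC = 0.024 * 86400 / (81 * 10000) * 1000
DC = 2073600.0000 / 810000

2.5600 mm/day


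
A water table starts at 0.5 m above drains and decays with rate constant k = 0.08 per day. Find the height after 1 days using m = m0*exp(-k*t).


m = m0 * exp(-k*t)
m = 0.5 * exp(-0.08 * 1)
m = 0.5 * exp(-0.0800)

0.4616 m


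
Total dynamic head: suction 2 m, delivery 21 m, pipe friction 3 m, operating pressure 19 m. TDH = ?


TDH = Hs + Hd + hf + Hp = 2 + 21 + 3 + 19 = 45

45 m


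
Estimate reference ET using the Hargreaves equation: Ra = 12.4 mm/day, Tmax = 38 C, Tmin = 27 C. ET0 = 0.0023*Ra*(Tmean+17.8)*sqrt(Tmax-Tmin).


Tmean = (Tmax + Tmin)/2 = (38 + 27)/2 = 32.5
ET0 = 0.0023 * 12.4 * (32.5 + 17.8) * sqrt(38 - 27)
ET0 = 0.0023 * 12.4 * 50.3 * 3.316625

4.7579 mm/day


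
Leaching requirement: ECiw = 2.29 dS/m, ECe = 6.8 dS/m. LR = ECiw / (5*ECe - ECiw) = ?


LR = ECiw / (5*ECe - ECiw)
LR = 2.29 / (5*6.8 - 2.29)
LR = 2.29 / 31.7100

0.0722


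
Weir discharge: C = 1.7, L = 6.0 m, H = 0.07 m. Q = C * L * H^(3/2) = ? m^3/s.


Q = C * L * H^(3/2) = 1.7 * 6.0 * 0.07^1.5 = 1.7 * 6.0 * 0.018520

0.1889 m^3/s


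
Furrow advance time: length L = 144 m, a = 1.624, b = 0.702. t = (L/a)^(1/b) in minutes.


t = (L/a)^(1/b)
t = (144/1.624)^(1/0.702)
t = 88.669951^(1/0.702)

595.1280 min


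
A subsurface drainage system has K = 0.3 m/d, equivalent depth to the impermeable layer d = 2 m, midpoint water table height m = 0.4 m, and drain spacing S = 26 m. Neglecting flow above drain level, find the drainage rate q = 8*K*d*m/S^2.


q = 8*K*d*m/S^2
q = 8*0.3*2*0.4/26^2
q = 1.9200 / 676

0.0028 m/d


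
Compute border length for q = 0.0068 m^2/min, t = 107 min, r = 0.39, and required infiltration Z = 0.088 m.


L = q*t/((1+r)*Z)
L = 0.0068*107/((1+0.39)*0.088)
L = 0.7276/0.12232

5.9483 m


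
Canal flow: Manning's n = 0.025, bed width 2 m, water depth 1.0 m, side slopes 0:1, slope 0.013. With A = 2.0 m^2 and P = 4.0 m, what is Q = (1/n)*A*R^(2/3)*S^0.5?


R = A/P = 2.0/4.0 = 0.500000
Q = (1/0.025) * 2.0 * 0.500000^(2/3) * 0.013^0.5

5.7461 m^3/s


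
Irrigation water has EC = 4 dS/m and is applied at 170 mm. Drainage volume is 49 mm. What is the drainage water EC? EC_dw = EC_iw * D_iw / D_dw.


EC_dw = EC_iw * D_iw / D_dw
EC_dw = 4 * 170 / 49
EC_dw = 680 / 49

13.8776 dS/m


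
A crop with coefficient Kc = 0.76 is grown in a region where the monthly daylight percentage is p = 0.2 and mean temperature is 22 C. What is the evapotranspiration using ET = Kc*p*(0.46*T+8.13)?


ET = Kc * p * (0.46*T + 8.13)
ET = 0.76 * 0.2 * (0.46*22 + 8.13)
ET = 0.76 * 0.2 * 18.2500

2.7740 mm/day


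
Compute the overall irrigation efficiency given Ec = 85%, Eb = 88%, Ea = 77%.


Ec = 0.85, Eb = 0.88, Ea = 0.77
E = 0.85 * 0.88 * 0.77 * 100 = 57.5960%

57.5960 %


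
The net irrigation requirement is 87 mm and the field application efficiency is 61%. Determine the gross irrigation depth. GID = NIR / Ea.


Ea = 61% = 0.61
GID = NIR / Ea = 87 / 0.61 = 142.6230 mm

142.6230 mm


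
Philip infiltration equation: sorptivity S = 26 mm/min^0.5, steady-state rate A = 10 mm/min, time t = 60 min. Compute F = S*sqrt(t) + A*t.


F = S*sqrt(t) + A*t
F = 26*sqrt(60) + 10*60
F = 26*7.745967 + 600

801.3951 mm


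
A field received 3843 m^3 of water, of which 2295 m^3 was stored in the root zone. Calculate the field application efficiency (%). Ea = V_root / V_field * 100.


Ea = V_root / V_field * 100 = 2295 / 3843 * 100 = 59.7190%

59.7190 %


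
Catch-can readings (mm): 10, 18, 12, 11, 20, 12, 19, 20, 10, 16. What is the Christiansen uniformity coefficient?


mean = 14.800000 mm
MAD = 3.800000 mm
CU = (1 - 3.800000/14.800000)*100

74.3243 %


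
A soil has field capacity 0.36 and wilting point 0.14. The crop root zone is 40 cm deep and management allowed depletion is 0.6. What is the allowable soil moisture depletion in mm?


SMD = (FC - PWP) * d * MAD * 10
SMD = (0.36 - 0.14) * 40 * 0.6 * 10
SMD = 0.2200 * 40 * 0.6 * 10

52.8000 mm


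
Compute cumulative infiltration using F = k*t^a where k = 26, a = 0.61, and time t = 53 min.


F = k * t^a = 26 * 53^0.61
F = 26 * 11.267000

292.9420 mm


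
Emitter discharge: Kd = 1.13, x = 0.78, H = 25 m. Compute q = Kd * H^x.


q = Kd * H^x = 1.13 * 25^0.78 = 1.13 * 12.313832

13.9146 L/h


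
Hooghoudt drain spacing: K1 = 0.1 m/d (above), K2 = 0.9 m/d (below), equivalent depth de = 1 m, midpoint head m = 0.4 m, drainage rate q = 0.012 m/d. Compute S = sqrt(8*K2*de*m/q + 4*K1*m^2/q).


S^2 = 8*K2*de*m/q + 4*K1*m^2/q
S^2 = 8*0.9*1*0.4/0.012 + 4*0.1*0.4^2/0.012
S = sqrt(245.3333)

15.6631 m


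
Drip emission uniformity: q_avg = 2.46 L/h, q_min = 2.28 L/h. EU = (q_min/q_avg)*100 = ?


EU = (q_min/q_avg)*100 = (2.28/2.46)*100 = 92.6829%

92.6829 %


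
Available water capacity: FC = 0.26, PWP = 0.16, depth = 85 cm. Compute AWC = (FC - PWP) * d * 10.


AWC = (FC - PWP) * d * 10
AWC = (0.26 - 0.16) * 85 * 10
AWC = 0.1000 * 85 * 10

85.0000 mm


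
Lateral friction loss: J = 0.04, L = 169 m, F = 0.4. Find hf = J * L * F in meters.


hf = J * L * F = 0.04 * 169 * 0.4 = 2.7040 m

2.7040 m


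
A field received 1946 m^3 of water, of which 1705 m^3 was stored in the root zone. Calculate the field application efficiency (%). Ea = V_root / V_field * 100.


Ea = V_root / V_field * 100 = 1705 / 1946 * 100 = 87.6156%

87.6156 %


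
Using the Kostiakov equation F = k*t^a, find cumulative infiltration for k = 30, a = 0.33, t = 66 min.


F = k * t^a = 30 * 66^0.33
F = 30 * 3.985194

119.5558 mm


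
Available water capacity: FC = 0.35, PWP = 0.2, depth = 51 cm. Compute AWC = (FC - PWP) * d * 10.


AWC = (FC - PWP) * d * 10
AWC = (0.35 - 0.2) * 51 * 10
AWC = 0.1500 * 51 * 10

76.5000 mm


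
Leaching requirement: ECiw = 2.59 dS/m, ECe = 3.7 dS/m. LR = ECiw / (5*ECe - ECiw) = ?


LR = ECiw / (5*ECe - ECiw)
LR = 2.59 / (5*3.7 - 2.59)
LR = 2.59 / 15.9100

0.1628


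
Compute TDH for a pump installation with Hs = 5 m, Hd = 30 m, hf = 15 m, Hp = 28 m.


TDH = Hs + Hd + hf + Hp = 5 + 30 + 15 + 28 = 78

78 m


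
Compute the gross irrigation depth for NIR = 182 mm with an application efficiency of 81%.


Ea = 81% = 0.81
GID = NIR / Ea = 182 / 0.81 = 224.6914 mm

224.6914 mm


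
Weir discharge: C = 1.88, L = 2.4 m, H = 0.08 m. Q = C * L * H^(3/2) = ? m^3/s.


Q = C * L * H^(3/2) = 1.88 * 2.4 * 0.08^1.5 = 1.88 * 2.4 * 0.022627

0.1021 m^3/s


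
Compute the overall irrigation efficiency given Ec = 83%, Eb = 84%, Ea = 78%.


Ec = 0.83, Eb = 0.84, Ea = 0.78
E = 0.83 * 0.84 * 0.78 * 100 = 54.3816%

54.3816 %


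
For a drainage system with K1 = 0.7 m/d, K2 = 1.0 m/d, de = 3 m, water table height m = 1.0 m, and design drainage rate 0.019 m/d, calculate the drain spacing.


S^2 = 8*K2*de*m/q + 4*K1*m^2/q
S^2 = 8*1.0*3*1.0/0.019 + 4*0.7*1.0^2/0.019
S = sqrt(1410.5263)

37.5570 m


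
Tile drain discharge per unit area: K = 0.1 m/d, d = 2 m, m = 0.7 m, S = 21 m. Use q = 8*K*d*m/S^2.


q = 8*K*d*m/S^2
q = 8*0.1*2*0.7/21^2
q = 1.1200 / 441

0.0025 m/d


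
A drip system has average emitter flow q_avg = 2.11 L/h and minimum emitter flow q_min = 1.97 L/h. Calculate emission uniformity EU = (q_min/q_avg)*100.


EU = (q_min/q_avg)*100 = (1.97/2.11)*100 = 93.3649%

93.3649 %


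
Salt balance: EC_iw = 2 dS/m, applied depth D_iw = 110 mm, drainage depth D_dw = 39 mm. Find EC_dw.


EC_dw = EC_iw * D_iw / D_dw
EC_dw = 2 * 110 / 39
EC_dw = 220 / 39

5.6410 dS/m


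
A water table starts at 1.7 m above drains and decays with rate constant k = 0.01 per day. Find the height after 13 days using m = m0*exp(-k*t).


m = m0 * exp(-k*t)
m = 1.7 * exp(-0.01 * 13)
m = 1.7 * exp(-0.1300)

1.4928 m


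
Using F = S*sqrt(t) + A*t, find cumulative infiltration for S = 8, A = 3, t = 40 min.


F = S*sqrt(t) + A*t
F = 8*sqrt(40) + 3*40
F = 8*6.324555 + 120

170.5964 mm


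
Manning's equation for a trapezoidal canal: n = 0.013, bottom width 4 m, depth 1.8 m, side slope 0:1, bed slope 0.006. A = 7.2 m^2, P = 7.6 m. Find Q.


R = A/P = 7.2/7.6 = 0.947368
Q = (1/0.013) * 7.2 * 0.947368^(2/3) * 0.006^0.5

41.3819 m^3/s


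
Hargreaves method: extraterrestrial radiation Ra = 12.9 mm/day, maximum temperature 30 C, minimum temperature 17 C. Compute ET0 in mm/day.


Tmean = (Tmax + Tmin)/2 = (30 + 17)/2 = 23.5
ET0 = 0.0023 * 12.9 * (23.5 + 17.8) * sqrt(30 - 17)
ET0 = 0.0023 * 12.9 * 41.3 * 3.605551

4.4181 mm/day
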